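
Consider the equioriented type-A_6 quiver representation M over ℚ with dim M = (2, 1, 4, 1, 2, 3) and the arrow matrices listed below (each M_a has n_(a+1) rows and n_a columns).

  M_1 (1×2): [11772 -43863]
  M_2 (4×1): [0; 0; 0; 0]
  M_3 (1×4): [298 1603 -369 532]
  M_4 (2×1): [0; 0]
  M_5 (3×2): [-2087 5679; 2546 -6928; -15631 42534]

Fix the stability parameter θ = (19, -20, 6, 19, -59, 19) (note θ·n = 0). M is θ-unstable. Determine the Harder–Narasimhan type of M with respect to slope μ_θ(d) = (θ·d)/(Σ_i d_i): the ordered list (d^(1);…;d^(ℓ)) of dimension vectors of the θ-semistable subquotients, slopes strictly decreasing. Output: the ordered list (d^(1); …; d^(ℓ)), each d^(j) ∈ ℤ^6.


Interval decomposition of M: I[1,1], I[1,2], I[3,3]^3, I[3,4], I[5,6]^2, I[6,6].
HN type (ℓ=4): μ^(1)=19; μ^(2)=6; μ^(3)=-1/2; μ^(4)=-59

((1, 0, 0, 1, 0, 3); (0, 0, 4, 0, 0, 0); (1, 1, 0, 0, 0, 0); (0, 0, 0, 0, 2, 0))


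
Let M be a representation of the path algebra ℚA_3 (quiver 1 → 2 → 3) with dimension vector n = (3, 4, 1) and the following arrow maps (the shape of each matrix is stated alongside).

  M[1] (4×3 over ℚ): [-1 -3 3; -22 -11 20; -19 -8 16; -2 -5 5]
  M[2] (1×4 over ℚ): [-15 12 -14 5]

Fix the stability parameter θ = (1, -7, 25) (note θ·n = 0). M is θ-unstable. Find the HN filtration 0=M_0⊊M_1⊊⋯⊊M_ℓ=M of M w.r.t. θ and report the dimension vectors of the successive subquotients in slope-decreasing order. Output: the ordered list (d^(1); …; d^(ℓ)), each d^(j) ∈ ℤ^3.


Barcode: M ≅ I[1,2]^2, I[1,3], I[2,2]. HN layers by μ_θ (3 steps, strictly decreasing):
  μ^(1)=25; μ^(2)=-3; μ^(3)=-7

((0, 0, 1); (3, 3, 0); (0, 1, 0))


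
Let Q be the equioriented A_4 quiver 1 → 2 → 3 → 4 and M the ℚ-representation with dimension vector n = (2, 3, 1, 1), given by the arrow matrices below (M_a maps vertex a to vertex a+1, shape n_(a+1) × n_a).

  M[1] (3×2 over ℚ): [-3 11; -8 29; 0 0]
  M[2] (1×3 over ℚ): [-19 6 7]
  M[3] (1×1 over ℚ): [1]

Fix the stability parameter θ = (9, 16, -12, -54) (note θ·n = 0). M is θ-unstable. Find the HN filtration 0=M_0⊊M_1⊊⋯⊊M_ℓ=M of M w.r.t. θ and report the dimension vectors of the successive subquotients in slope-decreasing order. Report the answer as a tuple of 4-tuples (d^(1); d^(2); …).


Via rank(M_{q-1}∘⋯∘M_p): M ≅ I[1,2], I[1,4], I[2,2].
μ_θ-semistable layers: μ^(1)=16; μ^(2)=9; μ^(3)=-41/4

((0, 2, 0, 0); (1, 0, 0, 0); (1, 1, 1, 1))


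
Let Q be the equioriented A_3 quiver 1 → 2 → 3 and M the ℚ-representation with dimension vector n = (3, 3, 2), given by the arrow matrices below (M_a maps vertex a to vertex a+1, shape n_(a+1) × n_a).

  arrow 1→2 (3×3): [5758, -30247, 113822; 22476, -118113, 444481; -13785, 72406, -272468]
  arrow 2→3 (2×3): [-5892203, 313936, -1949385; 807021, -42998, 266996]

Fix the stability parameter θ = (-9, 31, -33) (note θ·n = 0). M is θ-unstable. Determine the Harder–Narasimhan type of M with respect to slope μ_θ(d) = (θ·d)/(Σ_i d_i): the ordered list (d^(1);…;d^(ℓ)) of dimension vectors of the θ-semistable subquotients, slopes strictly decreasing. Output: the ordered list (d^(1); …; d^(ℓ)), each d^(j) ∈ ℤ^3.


Interval decomposition of M: I[1,2], I[1,3]^2.
HN type (ℓ=3): μ^(1)=31; μ^(2)=-1; μ^(3)=-9

((0, 1, 0); (0, 2, 2); (3, 0, 0))


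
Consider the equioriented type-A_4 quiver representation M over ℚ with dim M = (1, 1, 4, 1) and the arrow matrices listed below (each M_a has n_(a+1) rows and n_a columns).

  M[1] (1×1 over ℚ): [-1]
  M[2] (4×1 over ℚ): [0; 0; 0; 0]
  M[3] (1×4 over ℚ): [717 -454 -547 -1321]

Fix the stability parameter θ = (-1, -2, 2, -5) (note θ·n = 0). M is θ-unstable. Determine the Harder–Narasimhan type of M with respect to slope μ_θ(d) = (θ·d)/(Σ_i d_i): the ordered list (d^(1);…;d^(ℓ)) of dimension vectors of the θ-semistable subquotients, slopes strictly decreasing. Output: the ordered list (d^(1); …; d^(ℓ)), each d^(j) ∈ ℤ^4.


Interval decomposition of M: I[1,2], I[3,3]^3, I[3,4].
HN type (ℓ=2): μ^(1)=2; μ^(2)=-3/2

((0, 0, 3, 0); (1, 1, 1, 1))


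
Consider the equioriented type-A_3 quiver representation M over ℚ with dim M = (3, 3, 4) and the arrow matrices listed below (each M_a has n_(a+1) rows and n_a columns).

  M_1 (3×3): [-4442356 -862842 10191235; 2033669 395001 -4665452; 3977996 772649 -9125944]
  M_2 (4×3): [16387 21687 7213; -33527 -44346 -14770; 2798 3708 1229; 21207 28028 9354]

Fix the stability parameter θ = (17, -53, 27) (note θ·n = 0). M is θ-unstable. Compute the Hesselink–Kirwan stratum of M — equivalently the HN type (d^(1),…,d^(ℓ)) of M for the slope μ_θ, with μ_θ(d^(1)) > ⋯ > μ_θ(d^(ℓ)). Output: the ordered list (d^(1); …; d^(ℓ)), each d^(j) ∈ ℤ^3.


Interval decomposition of M: I[1,3]^3, I[3,3].
HN type (ℓ=2): μ^(1)=27; μ^(2)=-18

((0, 0, 4); (3, 3, 0))


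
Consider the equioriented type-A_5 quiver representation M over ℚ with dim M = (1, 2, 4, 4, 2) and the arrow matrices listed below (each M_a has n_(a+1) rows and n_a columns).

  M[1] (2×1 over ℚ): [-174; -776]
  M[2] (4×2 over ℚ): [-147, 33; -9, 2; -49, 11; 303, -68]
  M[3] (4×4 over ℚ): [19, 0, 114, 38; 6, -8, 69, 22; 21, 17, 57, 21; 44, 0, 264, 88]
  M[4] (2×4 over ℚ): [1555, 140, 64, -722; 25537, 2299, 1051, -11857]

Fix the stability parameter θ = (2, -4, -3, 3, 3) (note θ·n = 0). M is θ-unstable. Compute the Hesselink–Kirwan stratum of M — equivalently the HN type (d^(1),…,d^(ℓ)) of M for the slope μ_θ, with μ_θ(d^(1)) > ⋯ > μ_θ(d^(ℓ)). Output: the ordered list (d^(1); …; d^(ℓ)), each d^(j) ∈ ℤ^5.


Via rank(M_{q-1}∘⋯∘M_p): M ≅ I[1,5], I[2,3], I[3,4], I[3,5], I[4,4].
μ_θ-semistable layers: μ^(1)=3; μ^(2)=-5/3; μ^(3)=-3; μ^(4)=-4

((0, 0, 0, 4, 2); (1, 1, 1, 0, 0); (0, 0, 3, 0, 0); (0, 1, 0, 0, 0))


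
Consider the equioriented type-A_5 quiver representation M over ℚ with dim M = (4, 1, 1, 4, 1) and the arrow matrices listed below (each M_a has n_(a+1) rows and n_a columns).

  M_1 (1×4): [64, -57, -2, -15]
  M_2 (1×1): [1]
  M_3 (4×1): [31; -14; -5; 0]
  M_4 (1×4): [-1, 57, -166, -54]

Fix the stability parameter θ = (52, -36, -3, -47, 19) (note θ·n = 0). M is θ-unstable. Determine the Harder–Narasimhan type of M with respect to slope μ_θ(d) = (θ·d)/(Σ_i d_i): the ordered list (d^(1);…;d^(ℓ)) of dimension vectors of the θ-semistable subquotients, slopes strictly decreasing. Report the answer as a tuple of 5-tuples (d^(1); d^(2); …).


Interval decomposition of M: I[1,1]^3, I[1,5], I[4,4]^3.
HN type (ℓ=4): μ^(1)=52; μ^(2)=19; μ^(3)=-17/2; μ^(4)=-47

((3, 0, 0, 0, 0); (0, 0, 0, 0, 1); (1, 1, 1, 1, 0); (0, 0, 0, 3, 0))


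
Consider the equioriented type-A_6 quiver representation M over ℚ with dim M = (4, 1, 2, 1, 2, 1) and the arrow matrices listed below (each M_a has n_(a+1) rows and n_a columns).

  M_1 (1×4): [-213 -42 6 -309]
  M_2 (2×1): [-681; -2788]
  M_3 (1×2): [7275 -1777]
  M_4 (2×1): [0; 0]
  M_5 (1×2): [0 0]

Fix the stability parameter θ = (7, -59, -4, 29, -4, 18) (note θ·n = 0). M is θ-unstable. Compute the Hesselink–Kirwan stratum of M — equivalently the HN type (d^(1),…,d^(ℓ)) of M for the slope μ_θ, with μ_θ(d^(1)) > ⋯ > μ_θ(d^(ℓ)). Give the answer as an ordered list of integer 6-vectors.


Interval decomposition of M: I[1,1]^3, I[1,4], I[3,3], I[5,5]^2, I[6,6].
HN type (ℓ=5): μ^(1)=29; μ^(2)=18; μ^(3)=7; μ^(4)=-4; μ^(5)=-26

((0, 0, 0, 1, 0, 0); (0, 0, 0, 0, 0, 1); (3, 0, 0, 0, 0, 0); (0, 0, 2, 0, 2, 0); (1, 1, 0, 0, 0, 0))


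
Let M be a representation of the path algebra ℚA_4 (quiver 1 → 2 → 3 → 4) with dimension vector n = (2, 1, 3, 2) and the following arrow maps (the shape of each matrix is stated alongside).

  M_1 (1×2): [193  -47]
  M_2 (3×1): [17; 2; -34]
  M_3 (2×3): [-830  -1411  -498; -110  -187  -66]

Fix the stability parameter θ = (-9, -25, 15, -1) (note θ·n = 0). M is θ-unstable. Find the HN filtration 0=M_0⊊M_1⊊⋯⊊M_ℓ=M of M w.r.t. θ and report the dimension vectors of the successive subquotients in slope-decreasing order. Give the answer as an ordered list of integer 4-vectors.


Interval decomposition of M: I[1,1], I[1,3], I[3,3], I[3,4], I[4,4].
HN type (ℓ=5): μ^(1)=15; μ^(2)=7; μ^(3)=-1; μ^(4)=-9; μ^(5)=-17

((0, 0, 2, 0); (0, 0, 1, 1); (0, 0, 0, 1); (1, 0, 0, 0); (1, 1, 0, 0))


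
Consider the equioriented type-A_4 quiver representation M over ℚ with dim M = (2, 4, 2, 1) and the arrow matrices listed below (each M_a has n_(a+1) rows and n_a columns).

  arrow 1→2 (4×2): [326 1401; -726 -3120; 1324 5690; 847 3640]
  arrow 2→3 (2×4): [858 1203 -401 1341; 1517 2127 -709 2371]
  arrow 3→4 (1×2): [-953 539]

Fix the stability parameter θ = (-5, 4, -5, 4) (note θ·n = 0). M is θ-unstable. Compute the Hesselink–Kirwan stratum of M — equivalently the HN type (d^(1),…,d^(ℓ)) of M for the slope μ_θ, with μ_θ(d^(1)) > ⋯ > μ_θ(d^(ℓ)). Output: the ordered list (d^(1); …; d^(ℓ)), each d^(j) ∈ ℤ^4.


Barcode: M ≅ I[1,3], I[1,4], I[2,2]^2. HN layers by μ_θ (3 steps, strictly decreasing):
  μ^(1)=4; μ^(2)=-1/2; μ^(3)=-5

((0, 2, 0, 1); (0, 2, 2, 0); (2, 0, 0, 0))


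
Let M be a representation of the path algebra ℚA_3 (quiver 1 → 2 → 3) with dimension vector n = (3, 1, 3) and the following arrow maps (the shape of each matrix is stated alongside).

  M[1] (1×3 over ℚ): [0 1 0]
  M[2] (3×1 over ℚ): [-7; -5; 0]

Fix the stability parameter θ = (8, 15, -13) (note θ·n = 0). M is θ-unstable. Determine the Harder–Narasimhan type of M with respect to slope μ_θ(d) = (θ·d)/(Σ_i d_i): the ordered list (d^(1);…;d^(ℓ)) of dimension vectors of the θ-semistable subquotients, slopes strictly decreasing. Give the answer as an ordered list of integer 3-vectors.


Barcode: M ≅ I[1,1]^2, I[1,3], I[3,3]^2. HN layers by μ_θ (3 steps, strictly decreasing):
  μ^(1)=8; μ^(2)=10/3; μ^(3)=-13

((2, 0, 0); (1, 1, 1); (0, 0, 2))


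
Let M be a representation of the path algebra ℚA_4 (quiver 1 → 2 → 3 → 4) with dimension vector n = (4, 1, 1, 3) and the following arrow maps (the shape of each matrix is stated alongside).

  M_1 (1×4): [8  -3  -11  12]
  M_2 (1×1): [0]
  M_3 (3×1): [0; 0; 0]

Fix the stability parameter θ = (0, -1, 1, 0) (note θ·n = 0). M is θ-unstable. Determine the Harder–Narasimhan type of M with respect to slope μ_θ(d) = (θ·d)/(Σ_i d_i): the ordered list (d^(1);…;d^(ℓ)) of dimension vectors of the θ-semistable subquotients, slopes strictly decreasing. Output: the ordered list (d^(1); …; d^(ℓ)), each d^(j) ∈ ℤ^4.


Barcode: M ≅ I[1,1]^3, I[1,2], I[3,3], I[4,4]^3. HN layers by μ_θ (3 steps, strictly decreasing):
  μ^(1)=1; μ^(2)=0; μ^(3)=-1/2

((0, 0, 1, 0); (3, 0, 0, 3); (1, 1, 0, 0))


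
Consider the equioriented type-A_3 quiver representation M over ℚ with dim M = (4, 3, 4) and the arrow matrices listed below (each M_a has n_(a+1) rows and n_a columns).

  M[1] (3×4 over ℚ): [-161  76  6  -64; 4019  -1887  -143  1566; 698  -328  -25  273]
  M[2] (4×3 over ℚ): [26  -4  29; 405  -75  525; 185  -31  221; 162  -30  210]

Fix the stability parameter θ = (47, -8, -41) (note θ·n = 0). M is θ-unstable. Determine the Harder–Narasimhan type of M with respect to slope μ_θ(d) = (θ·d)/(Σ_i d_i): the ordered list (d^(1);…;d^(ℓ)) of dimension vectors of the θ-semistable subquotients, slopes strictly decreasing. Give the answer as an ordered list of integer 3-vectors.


Barcode: M ≅ I[1,1], I[1,2], I[1,3]^2, I[3,3]^2. HN layers by μ_θ (4 steps, strictly decreasing):
  μ^(1)=47; μ^(2)=39/2; μ^(3)=-2/3; μ^(4)=-41

((1, 0, 0); (1, 1, 0); (2, 2, 2); (0, 0, 2))


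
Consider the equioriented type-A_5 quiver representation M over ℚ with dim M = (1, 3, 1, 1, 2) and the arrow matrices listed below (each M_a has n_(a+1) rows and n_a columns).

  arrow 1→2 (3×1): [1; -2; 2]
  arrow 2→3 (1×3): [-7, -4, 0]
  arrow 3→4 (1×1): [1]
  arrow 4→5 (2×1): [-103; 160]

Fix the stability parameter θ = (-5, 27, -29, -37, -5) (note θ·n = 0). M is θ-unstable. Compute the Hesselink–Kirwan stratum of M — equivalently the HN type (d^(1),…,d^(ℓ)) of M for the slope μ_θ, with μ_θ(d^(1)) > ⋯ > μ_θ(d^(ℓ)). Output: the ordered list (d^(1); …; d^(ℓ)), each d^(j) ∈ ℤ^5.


Via rank(M_{q-1}∘⋯∘M_p): M ≅ I[1,5], I[2,2]^2, I[5,5].
μ_θ-semistable layers: μ^(1)=27; μ^(2)=-5; μ^(3)=-11

((0, 2, 0, 0, 0); (0, 0, 0, 0, 2); (1, 1, 1, 1, 0))


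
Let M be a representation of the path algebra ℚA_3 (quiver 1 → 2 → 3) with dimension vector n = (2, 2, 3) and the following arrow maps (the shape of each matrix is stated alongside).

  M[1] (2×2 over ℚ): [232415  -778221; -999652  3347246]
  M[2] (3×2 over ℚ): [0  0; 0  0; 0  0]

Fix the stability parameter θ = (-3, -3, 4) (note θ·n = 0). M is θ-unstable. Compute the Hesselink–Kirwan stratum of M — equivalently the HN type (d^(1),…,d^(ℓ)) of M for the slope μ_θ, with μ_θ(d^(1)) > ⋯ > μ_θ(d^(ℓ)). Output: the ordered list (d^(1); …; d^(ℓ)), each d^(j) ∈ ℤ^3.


Via rank(M_{q-1}∘⋯∘M_p): M ≅ I[1,2]^2, I[3,3]^3.
μ_θ-semistable layers: μ^(1)=4; μ^(2)=-3

((0, 0, 3); (2, 2, 0))


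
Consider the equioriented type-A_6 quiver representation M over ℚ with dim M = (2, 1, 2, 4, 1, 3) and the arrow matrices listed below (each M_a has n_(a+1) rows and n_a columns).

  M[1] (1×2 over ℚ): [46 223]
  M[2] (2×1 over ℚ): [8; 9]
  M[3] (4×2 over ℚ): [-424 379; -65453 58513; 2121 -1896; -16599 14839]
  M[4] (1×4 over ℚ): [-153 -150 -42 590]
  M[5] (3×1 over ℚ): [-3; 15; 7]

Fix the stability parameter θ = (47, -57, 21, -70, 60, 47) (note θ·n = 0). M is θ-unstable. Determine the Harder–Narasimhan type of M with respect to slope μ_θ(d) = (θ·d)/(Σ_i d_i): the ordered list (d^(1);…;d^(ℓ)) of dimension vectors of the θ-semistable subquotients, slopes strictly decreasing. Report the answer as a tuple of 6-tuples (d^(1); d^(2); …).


Barcode: M ≅ I[1,1], I[1,6], I[3,4], I[4,4]^2, I[6,6]^2. HN layers by μ_θ (5 steps, strictly decreasing):
  μ^(1)=107/2; μ^(2)=47; μ^(3)=-59/4; μ^(4)=-49/2; μ^(5)=-70

((0, 0, 0, 0, 1, 1); (1, 0, 0, 0, 0, 2); (1, 1, 1, 1, 0, 0); (0, 0, 1, 1, 0, 0); (0, 0, 0, 2, 0, 0))


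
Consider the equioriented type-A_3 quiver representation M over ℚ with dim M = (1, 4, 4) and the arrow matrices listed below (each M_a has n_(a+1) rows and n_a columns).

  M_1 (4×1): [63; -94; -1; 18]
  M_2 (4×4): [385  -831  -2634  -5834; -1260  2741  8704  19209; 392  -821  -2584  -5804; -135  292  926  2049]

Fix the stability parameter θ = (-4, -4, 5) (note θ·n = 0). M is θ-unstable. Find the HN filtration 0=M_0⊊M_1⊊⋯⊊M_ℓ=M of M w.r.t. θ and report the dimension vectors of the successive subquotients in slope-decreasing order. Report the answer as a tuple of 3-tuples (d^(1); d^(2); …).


Barcode: M ≅ I[1,3], I[2,2], I[2,3]^2, I[3,3]. HN layers by μ_θ (2 steps, strictly decreasing):
  μ^(1)=5; μ^(2)=-4

((0, 0, 4); (1, 4, 0))


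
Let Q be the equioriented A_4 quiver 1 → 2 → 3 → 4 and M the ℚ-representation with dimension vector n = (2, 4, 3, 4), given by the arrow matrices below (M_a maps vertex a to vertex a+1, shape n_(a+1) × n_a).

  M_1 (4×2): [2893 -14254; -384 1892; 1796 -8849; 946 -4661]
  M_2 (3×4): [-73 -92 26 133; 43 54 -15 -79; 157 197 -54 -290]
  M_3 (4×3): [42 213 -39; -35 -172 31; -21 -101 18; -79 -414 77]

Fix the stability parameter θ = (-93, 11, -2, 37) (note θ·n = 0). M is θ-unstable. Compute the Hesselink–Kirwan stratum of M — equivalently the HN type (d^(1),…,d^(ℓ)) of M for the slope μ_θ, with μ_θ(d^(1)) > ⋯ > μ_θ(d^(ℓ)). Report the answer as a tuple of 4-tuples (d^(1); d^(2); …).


Barcode: M ≅ I[1,3], I[1,4], I[2,2], I[2,4], I[4,4]^2. HN layers by μ_θ (4 steps, strictly decreasing):
  μ^(1)=37; μ^(2)=11; μ^(3)=9/2; μ^(4)=-93

((0, 0, 0, 4); (0, 1, 0, 0); (0, 3, 3, 0); (2, 0, 0, 0))


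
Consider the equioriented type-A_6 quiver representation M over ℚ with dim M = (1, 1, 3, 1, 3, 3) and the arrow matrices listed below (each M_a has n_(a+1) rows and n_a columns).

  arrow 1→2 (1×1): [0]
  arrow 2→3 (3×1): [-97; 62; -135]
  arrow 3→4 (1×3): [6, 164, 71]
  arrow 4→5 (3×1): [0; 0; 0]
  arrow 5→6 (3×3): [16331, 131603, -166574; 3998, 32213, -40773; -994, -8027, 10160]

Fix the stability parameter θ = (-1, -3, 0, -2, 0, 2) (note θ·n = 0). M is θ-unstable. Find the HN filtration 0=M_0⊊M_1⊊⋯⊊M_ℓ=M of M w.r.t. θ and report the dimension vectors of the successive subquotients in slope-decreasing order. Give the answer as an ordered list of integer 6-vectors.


Interval decomposition of M: I[1,1], I[2,4], I[3,3]^2, I[5,6]^3.
HN type (ℓ=4): μ^(1)=2; μ^(2)=0; μ^(3)=-1; μ^(4)=-3

((0, 0, 0, 0, 0, 3); (0, 0, 2, 0, 3, 0); (1, 0, 1, 1, 0, 0); (0, 1, 0, 0, 0, 0))


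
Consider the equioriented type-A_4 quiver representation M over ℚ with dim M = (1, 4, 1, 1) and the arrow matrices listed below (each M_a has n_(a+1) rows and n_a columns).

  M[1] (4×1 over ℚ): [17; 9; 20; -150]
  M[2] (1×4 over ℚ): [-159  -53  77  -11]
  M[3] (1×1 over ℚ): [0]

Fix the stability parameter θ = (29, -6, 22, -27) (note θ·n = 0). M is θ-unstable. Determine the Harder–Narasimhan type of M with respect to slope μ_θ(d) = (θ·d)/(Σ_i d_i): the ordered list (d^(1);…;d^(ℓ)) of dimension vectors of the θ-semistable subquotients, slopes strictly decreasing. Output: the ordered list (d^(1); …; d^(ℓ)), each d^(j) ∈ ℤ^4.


Interval decomposition of M: I[1,3], I[2,2]^3, I[4,4].
HN type (ℓ=4): μ^(1)=22; μ^(2)=23/2; μ^(3)=-6; μ^(4)=-27

((0, 0, 1, 0); (1, 1, 0, 0); (0, 3, 0, 0); (0, 0, 0, 1))


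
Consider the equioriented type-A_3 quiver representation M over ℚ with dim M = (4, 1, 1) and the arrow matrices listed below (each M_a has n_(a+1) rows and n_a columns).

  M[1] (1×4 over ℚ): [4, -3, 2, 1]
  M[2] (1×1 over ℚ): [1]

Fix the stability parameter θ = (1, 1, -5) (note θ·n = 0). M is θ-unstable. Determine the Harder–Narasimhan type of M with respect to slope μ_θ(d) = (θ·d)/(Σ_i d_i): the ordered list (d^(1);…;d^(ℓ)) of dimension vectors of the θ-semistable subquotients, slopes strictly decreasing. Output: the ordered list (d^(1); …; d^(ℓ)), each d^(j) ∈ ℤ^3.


Via rank(M_{q-1}∘⋯∘M_p): M ≅ I[1,1]^3, I[1,3].
μ_θ-semistable layers: μ^(1)=1; μ^(2)=-1

((3, 0, 0); (1, 1, 1))


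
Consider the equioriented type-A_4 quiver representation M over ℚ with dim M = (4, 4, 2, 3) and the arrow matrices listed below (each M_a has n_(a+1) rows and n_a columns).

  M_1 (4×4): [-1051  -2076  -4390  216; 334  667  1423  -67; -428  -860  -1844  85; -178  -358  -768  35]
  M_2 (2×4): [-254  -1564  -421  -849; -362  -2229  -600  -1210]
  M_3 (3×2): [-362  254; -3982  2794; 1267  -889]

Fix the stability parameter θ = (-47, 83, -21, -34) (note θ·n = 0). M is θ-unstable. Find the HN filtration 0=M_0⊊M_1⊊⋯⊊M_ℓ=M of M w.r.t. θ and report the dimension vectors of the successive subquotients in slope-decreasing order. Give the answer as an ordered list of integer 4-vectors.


Barcode: M ≅ I[1,2]^2, I[1,3], I[1,4], I[4,4]^2. HN layers by μ_θ (5 steps, strictly decreasing):
  μ^(1)=83; μ^(2)=31; μ^(3)=28/3; μ^(4)=-34; μ^(5)=-47

((0, 2, 0, 0); (0, 1, 1, 0); (0, 1, 1, 1); (0, 0, 0, 2); (4, 0, 0, 0))


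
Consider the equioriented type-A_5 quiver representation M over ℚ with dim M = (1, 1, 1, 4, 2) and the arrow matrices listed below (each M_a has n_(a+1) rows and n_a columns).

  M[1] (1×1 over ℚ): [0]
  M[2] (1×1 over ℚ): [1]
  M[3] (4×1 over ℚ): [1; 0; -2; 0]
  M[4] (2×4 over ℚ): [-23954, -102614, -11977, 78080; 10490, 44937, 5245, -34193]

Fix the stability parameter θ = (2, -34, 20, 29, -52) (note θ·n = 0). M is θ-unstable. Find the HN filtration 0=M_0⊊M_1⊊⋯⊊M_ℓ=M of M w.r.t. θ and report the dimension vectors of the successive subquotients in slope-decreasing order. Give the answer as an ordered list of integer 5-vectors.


Barcode: M ≅ I[1,1], I[2,4], I[4,4], I[4,5]^2. HN layers by μ_θ (5 steps, strictly decreasing):
  μ^(1)=29; μ^(2)=20; μ^(3)=2; μ^(4)=-23/2; μ^(5)=-34

((0, 0, 0, 2, 0); (0, 0, 1, 0, 0); (1, 0, 0, 0, 0); (0, 0, 0, 2, 2); (0, 1, 0, 0, 0))


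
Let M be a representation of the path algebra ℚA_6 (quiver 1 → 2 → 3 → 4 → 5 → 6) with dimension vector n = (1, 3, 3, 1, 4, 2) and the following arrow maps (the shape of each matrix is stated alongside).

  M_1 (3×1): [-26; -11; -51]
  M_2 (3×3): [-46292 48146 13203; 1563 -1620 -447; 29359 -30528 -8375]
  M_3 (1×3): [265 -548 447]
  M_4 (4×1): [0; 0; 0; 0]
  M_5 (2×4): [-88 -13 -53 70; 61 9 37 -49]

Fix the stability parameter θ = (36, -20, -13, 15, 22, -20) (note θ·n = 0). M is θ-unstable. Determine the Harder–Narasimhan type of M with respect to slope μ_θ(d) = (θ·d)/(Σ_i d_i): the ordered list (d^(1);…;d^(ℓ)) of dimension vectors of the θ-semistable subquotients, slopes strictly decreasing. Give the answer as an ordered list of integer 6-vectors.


Barcode: M ≅ I[1,4], I[2,3]^2, I[5,5]^2, I[5,6]^2. HN layers by μ_θ (5 steps, strictly decreasing):
  μ^(1)=22; μ^(2)=15; μ^(3)=1; μ^(4)=-13; μ^(5)=-20

((0, 0, 0, 0, 2, 0); (0, 0, 0, 1, 0, 0); (1, 1, 1, 0, 2, 2); (0, 0, 2, 0, 0, 0); (0, 2, 0, 0, 0, 0))


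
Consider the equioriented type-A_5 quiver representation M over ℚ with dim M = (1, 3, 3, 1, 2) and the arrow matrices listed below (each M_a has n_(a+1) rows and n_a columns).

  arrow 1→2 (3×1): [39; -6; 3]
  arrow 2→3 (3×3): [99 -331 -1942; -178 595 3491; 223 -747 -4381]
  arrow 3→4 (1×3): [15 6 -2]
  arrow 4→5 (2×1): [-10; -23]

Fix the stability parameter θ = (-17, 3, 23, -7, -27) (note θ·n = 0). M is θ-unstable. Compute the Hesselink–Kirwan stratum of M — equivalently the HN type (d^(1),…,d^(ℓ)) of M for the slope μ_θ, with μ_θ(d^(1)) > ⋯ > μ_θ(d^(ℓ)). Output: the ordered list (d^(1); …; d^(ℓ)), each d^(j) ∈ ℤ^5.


Via rank(M_{q-1}∘⋯∘M_p): M ≅ I[1,5], I[2,3]^2, I[5,5].
μ_θ-semistable layers: μ^(1)=23; μ^(2)=3; μ^(3)=-2; μ^(4)=-17; μ^(5)=-27

((0, 0, 2, 0, 0); (0, 2, 0, 0, 0); (0, 1, 1, 1, 1); (1, 0, 0, 0, 0); (0, 0, 0, 0, 1))


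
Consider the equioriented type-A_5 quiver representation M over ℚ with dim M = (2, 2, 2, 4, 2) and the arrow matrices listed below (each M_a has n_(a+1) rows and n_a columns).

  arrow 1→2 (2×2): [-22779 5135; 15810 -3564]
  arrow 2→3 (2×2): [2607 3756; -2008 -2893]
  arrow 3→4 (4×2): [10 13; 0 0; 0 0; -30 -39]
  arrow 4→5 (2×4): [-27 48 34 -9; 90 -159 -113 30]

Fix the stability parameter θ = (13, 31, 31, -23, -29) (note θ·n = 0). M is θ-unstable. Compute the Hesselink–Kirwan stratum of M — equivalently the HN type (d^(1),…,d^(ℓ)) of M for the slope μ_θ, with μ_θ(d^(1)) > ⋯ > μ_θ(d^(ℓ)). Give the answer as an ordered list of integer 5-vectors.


Via rank(M_{q-1}∘⋯∘M_p): M ≅ I[1,3], I[1,4], I[4,4], I[4,5]^2.
μ_θ-semistable layers: μ^(1)=31; μ^(2)=13; μ^(3)=-23; μ^(4)=-26

((0, 1, 1, 0, 0); (2, 1, 1, 1, 0); (0, 0, 0, 1, 0); (0, 0, 0, 2, 2))


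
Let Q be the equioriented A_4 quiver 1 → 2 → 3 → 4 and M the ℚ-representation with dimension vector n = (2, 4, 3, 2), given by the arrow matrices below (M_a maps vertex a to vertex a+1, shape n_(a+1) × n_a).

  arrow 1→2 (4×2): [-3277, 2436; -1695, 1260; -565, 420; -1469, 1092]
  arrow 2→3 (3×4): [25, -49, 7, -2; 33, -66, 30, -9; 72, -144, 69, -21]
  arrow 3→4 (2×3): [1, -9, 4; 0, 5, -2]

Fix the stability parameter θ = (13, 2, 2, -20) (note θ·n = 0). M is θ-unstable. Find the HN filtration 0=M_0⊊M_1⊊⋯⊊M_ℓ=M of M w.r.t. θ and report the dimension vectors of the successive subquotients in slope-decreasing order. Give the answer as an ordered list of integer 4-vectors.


Barcode: M ≅ I[1,1], I[1,4], I[2,2], I[2,3], I[2,4]. HN layers by μ_θ (4 steps, strictly decreasing):
  μ^(1)=13; μ^(2)=2; μ^(3)=-3/4; μ^(4)=-16/3

((1, 0, 0, 0); (0, 2, 1, 0); (1, 1, 1, 1); (0, 1, 1, 1))


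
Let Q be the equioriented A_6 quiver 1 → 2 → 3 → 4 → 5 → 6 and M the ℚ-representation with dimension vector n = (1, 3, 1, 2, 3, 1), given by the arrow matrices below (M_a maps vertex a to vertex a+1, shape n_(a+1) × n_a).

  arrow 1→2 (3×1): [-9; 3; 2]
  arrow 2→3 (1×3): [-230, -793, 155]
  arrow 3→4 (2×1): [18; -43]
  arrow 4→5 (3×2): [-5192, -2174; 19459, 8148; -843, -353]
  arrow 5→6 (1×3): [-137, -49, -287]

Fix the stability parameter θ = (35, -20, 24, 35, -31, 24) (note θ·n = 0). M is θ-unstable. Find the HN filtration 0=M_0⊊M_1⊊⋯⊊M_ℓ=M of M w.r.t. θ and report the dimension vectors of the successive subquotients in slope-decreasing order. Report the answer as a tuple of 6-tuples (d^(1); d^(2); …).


Interval decomposition of M: I[1,6], I[2,2]^2, I[4,5], I[5,5].
HN type (ℓ=6): μ^(1)=24; μ^(2)=28/3; μ^(3)=15/2; μ^(4)=2; μ^(5)=-20; μ^(6)=-31

((0, 0, 0, 0, 0, 1); (0, 0, 1, 1, 1, 0); (1, 1, 0, 0, 0, 0); (0, 0, 0, 1, 1, 0); (0, 2, 0, 0, 0, 0); (0, 0, 0, 0, 1, 0))


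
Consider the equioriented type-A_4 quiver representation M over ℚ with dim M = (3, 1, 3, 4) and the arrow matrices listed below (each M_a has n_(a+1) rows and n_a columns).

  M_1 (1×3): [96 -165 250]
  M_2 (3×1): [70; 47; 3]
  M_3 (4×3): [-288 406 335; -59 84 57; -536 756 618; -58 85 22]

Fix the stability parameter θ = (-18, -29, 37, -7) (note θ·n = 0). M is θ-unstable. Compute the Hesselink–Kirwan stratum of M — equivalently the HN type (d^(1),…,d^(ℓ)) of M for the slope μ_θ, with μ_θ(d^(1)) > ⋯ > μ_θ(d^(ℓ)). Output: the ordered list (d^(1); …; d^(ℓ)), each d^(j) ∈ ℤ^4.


Interval decomposition of M: I[1,1]^2, I[1,4], I[3,4]^2, I[4,4].
HN type (ℓ=4): μ^(1)=15; μ^(2)=-7; μ^(3)=-18; μ^(4)=-47/2

((0, 0, 3, 3); (0, 0, 0, 1); (2, 0, 0, 0); (1, 1, 0, 0))


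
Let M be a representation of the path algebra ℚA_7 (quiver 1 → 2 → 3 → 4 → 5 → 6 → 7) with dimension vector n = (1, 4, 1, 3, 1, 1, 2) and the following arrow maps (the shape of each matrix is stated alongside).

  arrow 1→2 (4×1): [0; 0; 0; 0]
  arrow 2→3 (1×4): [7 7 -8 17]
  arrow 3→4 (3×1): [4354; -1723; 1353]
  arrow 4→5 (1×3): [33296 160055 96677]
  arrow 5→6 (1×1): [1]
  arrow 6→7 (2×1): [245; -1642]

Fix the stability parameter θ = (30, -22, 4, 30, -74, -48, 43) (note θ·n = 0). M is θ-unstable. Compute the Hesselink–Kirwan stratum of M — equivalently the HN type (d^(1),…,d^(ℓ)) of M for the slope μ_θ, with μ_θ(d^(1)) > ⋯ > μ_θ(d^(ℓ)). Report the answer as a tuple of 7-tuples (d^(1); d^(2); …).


Barcode: M ≅ I[1,1], I[2,2]^3, I[2,4], I[4,4], I[4,7], I[7,7]. HN layers by μ_θ (5 steps, strictly decreasing):
  μ^(1)=43; μ^(2)=30; μ^(3)=4; μ^(4)=-22; μ^(5)=-92/3

((0, 0, 0, 0, 0, 0, 2); (1, 0, 0, 2, 0, 0, 0); (0, 0, 1, 0, 0, 0, 0); (0, 4, 0, 0, 0, 0, 0); (0, 0, 0, 1, 1, 1, 0))


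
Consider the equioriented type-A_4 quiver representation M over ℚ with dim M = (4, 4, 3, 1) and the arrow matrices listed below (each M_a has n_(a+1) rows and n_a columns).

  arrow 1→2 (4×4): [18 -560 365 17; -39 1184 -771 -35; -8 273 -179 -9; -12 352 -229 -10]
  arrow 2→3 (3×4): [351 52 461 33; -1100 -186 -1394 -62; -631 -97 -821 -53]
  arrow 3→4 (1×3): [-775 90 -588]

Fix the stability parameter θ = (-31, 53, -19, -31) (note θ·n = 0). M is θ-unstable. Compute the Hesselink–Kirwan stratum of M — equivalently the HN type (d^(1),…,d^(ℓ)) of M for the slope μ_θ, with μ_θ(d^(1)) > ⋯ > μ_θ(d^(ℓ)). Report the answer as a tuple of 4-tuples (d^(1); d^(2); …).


Barcode: M ≅ I[1,2], I[1,3]^2, I[1,4]. HN layers by μ_θ (4 steps, strictly decreasing):
  μ^(1)=53; μ^(2)=17; μ^(3)=1; μ^(4)=-31

((0, 1, 0, 0); (0, 2, 2, 0); (0, 1, 1, 1); (4, 0, 0, 0))


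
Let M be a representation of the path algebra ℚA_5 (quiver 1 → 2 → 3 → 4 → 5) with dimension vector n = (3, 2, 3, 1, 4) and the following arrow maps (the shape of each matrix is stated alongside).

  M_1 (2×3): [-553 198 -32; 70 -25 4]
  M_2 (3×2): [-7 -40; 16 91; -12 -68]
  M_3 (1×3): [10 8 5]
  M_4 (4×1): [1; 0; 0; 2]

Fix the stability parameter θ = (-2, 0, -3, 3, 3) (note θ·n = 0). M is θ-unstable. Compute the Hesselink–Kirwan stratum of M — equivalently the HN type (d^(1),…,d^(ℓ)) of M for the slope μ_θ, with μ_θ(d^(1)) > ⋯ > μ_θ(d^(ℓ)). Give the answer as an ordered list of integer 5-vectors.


Barcode: M ≅ I[1,1], I[1,3], I[1,5], I[3,3], I[5,5]^3. HN layers by μ_θ (4 steps, strictly decreasing):
  μ^(1)=3; μ^(2)=-3/2; μ^(3)=-2; μ^(4)=-3

((0, 0, 0, 1, 4); (0, 2, 2, 0, 0); (3, 0, 0, 0, 0); (0, 0, 1, 0, 0))


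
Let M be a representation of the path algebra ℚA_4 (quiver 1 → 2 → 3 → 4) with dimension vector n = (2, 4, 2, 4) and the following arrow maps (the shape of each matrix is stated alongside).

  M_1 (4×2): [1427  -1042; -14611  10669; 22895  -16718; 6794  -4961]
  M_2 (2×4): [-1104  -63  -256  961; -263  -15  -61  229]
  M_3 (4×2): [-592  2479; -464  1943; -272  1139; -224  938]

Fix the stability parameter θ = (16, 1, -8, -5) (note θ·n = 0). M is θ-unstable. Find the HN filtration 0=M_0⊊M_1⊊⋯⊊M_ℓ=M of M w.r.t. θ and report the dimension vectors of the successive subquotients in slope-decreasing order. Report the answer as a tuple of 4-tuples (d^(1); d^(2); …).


Via rank(M_{q-1}∘⋯∘M_p): M ≅ I[1,2], I[1,4], I[2,2], I[2,3], I[4,4]^3.
μ_θ-semistable layers: μ^(1)=17/2; μ^(2)=1; μ^(3)=-7/2; μ^(4)=-5

((1, 1, 0, 0); (1, 2, 1, 1); (0, 1, 1, 0); (0, 0, 0, 3))


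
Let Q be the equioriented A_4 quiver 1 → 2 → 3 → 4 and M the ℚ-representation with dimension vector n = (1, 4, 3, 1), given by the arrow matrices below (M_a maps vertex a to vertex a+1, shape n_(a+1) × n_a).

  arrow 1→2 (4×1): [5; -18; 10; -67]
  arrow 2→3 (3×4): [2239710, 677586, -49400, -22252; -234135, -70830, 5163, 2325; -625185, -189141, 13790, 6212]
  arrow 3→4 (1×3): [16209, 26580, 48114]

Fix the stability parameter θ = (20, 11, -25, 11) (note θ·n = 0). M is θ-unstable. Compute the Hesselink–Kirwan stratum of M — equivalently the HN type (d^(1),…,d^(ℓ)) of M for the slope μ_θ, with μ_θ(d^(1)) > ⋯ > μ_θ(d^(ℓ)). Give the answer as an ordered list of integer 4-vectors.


Interval decomposition of M: I[1,3], I[2,2]^2, I[2,3], I[3,4].
HN type (ℓ=4): μ^(1)=11; μ^(2)=2; μ^(3)=-7; μ^(4)=-25

((0, 2, 0, 1); (1, 1, 1, 0); (0, 1, 1, 0); (0, 0, 1, 0))


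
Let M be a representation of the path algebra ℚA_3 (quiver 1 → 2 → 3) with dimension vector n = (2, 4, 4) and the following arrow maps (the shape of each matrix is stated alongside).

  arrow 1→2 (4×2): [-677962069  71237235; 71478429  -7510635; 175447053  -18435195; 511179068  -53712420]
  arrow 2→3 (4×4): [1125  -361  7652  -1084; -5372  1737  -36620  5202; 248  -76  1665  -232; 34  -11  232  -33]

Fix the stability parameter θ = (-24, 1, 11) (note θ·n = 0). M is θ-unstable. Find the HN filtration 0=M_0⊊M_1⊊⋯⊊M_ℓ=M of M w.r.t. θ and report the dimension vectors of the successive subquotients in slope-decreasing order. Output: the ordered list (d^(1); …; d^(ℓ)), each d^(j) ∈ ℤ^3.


Via rank(M_{q-1}∘⋯∘M_p): M ≅ I[1,1], I[1,3], I[2,3]^3.
μ_θ-semistable layers: μ^(1)=11; μ^(2)=1; μ^(3)=-24

((0, 0, 4); (0, 4, 0); (2, 0, 0))


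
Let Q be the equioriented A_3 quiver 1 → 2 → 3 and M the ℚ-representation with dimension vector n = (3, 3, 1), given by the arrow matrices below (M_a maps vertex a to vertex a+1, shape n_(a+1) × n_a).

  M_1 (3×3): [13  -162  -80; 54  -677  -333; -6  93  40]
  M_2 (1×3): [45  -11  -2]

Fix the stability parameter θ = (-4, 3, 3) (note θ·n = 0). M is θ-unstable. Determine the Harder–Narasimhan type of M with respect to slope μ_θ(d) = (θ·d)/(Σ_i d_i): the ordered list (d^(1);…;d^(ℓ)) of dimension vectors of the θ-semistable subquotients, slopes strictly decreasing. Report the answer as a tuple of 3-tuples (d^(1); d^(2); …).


Interval decomposition of M: I[1,2]^2, I[1,3].
HN type (ℓ=2): μ^(1)=3; μ^(2)=-4

((0, 3, 1); (3, 0, 0))


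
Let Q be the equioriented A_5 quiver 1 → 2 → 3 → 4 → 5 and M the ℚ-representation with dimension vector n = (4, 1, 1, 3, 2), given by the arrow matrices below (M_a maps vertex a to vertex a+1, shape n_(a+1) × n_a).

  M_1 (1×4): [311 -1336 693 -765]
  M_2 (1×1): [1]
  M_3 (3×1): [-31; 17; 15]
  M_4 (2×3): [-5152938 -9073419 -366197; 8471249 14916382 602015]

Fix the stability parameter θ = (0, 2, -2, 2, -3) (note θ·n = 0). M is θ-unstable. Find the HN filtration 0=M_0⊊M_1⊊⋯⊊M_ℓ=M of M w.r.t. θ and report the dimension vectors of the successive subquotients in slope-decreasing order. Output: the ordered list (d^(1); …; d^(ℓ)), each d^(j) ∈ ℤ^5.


Interval decomposition of M: I[1,1]^3, I[1,4], I[4,5]^2.
HN type (ℓ=3): μ^(1)=2; μ^(2)=0; μ^(3)=-1/2

((0, 0, 0, 1, 0); (4, 1, 1, 0, 0); (0, 0, 0, 2, 2))


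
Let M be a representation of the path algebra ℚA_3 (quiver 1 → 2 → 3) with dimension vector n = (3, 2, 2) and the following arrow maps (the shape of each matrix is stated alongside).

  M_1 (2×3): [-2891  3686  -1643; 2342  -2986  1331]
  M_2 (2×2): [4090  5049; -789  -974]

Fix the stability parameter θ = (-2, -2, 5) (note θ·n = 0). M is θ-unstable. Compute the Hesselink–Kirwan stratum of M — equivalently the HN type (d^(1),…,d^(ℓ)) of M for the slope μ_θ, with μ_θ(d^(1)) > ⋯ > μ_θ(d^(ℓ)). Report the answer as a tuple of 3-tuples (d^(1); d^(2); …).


Interval decomposition of M: I[1,1], I[1,3]^2.
HN type (ℓ=2): μ^(1)=5; μ^(2)=-2

((0, 0, 2); (3, 2, 0))


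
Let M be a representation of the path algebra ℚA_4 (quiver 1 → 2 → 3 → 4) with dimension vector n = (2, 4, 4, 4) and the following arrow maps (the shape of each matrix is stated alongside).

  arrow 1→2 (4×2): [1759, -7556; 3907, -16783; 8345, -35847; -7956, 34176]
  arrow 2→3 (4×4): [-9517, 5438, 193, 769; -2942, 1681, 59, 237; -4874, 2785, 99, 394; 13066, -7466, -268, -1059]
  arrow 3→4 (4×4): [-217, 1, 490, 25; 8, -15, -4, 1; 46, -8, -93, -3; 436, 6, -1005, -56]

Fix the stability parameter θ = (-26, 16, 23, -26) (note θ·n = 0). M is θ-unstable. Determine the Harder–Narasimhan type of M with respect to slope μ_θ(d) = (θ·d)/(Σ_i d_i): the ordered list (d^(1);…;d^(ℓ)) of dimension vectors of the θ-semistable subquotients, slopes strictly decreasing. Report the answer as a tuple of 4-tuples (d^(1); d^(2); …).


Barcode: M ≅ I[1,2], I[1,4], I[2,4]^2, I[3,4]. HN layers by μ_θ (4 steps, strictly decreasing):
  μ^(1)=16; μ^(2)=13/3; μ^(3)=-3/2; μ^(4)=-26

((0, 1, 0, 0); (0, 3, 3, 3); (0, 0, 1, 1); (2, 0, 0, 0))


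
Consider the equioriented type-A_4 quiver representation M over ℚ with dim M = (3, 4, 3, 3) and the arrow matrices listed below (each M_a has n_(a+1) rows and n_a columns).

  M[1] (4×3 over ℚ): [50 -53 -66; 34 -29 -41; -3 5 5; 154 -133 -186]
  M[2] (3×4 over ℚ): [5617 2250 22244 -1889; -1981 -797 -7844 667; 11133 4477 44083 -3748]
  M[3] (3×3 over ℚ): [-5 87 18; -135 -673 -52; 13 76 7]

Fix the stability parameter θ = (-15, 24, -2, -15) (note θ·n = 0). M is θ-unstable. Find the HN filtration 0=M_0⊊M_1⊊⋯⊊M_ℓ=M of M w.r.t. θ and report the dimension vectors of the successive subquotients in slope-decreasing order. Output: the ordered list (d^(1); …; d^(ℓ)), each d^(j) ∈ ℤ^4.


Barcode: M ≅ I[1,2], I[1,4]^2, I[2,3], I[4,4]. HN layers by μ_θ (4 steps, strictly decreasing):
  μ^(1)=24; μ^(2)=11; μ^(3)=7/3; μ^(4)=-15

((0, 1, 0, 0); (0, 1, 1, 0); (0, 2, 2, 2); (3, 0, 0, 1))


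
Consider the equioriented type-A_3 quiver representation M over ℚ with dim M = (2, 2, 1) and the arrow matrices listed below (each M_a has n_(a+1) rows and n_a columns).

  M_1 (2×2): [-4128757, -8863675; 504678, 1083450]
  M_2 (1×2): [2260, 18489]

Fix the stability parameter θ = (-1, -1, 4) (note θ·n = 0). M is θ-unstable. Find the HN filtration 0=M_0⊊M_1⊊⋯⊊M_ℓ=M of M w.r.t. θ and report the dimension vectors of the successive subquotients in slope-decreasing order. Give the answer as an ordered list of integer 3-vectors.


Barcode: M ≅ I[1,1], I[1,3], I[2,2]. HN layers by μ_θ (2 steps, strictly decreasing):
  μ^(1)=4; μ^(2)=-1

((0, 0, 1); (2, 2, 0))


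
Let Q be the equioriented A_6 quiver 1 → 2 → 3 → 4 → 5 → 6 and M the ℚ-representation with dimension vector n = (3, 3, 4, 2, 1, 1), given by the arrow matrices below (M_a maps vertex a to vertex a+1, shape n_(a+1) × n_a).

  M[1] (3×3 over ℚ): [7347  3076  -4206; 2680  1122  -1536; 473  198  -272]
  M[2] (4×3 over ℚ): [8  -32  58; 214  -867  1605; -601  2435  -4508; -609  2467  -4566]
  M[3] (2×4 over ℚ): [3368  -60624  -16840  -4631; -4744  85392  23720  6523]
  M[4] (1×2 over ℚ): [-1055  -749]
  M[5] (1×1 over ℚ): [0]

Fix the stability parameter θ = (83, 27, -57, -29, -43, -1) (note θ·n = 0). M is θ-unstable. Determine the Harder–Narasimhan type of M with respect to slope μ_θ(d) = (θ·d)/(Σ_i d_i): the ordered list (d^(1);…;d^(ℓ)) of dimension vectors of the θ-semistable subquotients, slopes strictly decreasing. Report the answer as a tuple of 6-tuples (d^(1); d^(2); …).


Interval decomposition of M: I[1,3]^2, I[1,5], I[3,3], I[4,4], I[6,6].
HN type (ℓ=5): μ^(1)=53/3; μ^(2)=-1; μ^(3)=-19/5; μ^(4)=-29; μ^(5)=-57

((2, 2, 2, 0, 0, 0); (0, 0, 0, 0, 0, 1); (1, 1, 1, 1, 1, 0); (0, 0, 0, 1, 0, 0); (0, 0, 1, 0, 0, 0))


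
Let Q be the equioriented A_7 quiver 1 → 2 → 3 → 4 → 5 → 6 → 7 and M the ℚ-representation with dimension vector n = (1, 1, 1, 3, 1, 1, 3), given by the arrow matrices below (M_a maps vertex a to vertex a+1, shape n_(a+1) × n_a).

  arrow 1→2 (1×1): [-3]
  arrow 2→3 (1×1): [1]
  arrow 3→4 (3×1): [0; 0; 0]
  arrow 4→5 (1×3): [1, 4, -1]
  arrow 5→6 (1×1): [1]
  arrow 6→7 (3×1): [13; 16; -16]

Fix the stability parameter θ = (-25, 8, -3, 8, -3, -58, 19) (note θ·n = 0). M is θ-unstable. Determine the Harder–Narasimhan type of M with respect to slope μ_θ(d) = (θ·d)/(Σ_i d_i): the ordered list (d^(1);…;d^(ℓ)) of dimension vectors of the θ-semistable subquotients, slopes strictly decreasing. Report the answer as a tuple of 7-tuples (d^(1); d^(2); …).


Barcode: M ≅ I[1,3], I[4,4]^2, I[4,7], I[7,7]^2. HN layers by μ_θ (5 steps, strictly decreasing):
  μ^(1)=19; μ^(2)=8; μ^(3)=5/2; μ^(4)=-53/3; μ^(5)=-25

((0, 0, 0, 0, 0, 0, 3); (0, 0, 0, 2, 0, 0, 0); (0, 1, 1, 0, 0, 0, 0); (0, 0, 0, 1, 1, 1, 0); (1, 0, 0, 0, 0, 0, 0))


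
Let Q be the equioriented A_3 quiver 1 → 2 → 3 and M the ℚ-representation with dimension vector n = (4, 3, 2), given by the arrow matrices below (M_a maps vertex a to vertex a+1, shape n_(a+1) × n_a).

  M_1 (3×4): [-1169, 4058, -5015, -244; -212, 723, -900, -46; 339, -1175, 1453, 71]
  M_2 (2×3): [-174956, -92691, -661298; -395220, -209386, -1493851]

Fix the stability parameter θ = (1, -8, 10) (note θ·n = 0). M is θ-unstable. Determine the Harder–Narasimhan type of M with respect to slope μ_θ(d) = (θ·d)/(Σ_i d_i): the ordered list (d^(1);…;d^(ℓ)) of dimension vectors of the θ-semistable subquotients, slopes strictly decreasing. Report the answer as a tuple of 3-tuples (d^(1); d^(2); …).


Barcode: M ≅ I[1,1], I[1,2], I[1,3]^2. HN layers by μ_θ (3 steps, strictly decreasing):
  μ^(1)=10; μ^(2)=1; μ^(3)=-7/2

((0, 0, 2); (1, 0, 0); (3, 3, 0))


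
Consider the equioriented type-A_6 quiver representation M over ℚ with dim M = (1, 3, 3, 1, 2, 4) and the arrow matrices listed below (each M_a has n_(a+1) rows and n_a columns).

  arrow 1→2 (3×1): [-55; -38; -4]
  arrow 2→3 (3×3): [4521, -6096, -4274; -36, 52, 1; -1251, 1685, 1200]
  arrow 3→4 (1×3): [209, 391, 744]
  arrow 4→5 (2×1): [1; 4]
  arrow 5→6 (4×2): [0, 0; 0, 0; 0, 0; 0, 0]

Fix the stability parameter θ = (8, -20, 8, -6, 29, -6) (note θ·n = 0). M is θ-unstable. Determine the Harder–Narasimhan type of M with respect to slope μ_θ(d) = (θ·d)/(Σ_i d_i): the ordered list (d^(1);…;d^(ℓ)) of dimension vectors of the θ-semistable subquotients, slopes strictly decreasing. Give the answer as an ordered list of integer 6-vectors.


Via rank(M_{q-1}∘⋯∘M_p): M ≅ I[1,5], I[2,3]^2, I[5,5], I[6,6]^4.
μ_θ-semistable layers: μ^(1)=29; μ^(2)=8; μ^(3)=1; μ^(4)=-6; μ^(5)=-20

((0, 0, 0, 0, 2, 0); (0, 0, 2, 0, 0, 0); (0, 0, 1, 1, 0, 0); (1, 1, 0, 0, 0, 4); (0, 2, 0, 0, 0, 0))
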